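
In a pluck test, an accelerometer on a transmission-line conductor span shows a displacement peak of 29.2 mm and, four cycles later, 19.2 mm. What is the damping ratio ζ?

Logarithmic decrement δ = (1/n)·ln(x₀/x_n) = (1/4)·ln(29.2/19.2) = (1/4)·ln(1.521) = 0.1048.
ζ = δ/√(4π² + δ²) = 0.1048/√(39.48 + 0.0110) = 0.1048/6.284 = 0.01668.

0.0167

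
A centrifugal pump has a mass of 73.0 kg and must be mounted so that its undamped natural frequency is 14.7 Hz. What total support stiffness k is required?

623000 N/m

ω_n = 2πf_n = 2π × 14.7 = 92.36 rad/s.
k = m·ω_n² = 73.0 × 92.36² = 73.0 × 8531 = 622800 N/m.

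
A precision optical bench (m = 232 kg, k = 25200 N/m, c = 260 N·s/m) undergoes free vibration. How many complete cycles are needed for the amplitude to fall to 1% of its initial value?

14 cycles

ζ = c/(2√(km)) = 260/(2√(25200 × 232)) = 260/4836 = 0.05376.
Logarithmic decrement δ = 2πζ/√(1 − ζ²) = 2π × 0.05376/√(1 − 0.00289) = 0.3383.
x_n/x₀ = e^(−nδ) ≤ 0.01; take ln: n ≥ ln(1/0.01)/δ = 4.605/0.3383 = 13.61.
So 14 complete cycles are required.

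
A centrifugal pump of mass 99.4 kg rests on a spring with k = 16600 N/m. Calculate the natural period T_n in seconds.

0.486 s

ω_n = √(k/m) = √(16600/99.4) = √167.0 = 12.92 rad/s.
T_n = 2π/ω_n = 6.283/12.92 = 0.4862 s.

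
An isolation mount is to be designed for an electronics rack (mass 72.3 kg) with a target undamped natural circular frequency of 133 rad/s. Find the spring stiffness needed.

1280000 N/m

k = m·ω_n² = 72.3 × 133.0² = 72.3 × 17690 = 1279000 N/m.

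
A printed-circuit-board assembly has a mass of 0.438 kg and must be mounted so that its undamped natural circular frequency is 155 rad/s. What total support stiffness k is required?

10500 N/m

k = m·ω_n² = 0.438 × 155.0² = 0.438 × 24020 = 10520 N/m.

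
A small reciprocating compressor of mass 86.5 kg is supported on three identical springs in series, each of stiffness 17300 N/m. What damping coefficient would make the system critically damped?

1410 N·s/m

Series springs: 1/k_eq = 3/17300, so k_eq = 17300/3 = 5767 N/m.
c_c = 2√(k_eq·m) = 2√(5767 × 86.5) = 2 × 706.3 = 1413 N·s/m.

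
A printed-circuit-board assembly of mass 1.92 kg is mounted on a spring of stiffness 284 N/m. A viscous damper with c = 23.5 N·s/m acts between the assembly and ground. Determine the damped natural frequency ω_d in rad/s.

ω_n = √(k/m) = √(284.0/1.92) = 12.16 rad/s.
Critical damping c_c = 2√(k·m) = 2√(284.0 × 1.92) = 46.70 N·s/m, so ζ = c/c_c = 23.5/46.70 = 0.5032.
ω_d = ω_n√(1 − ζ²) = 12.16 × √(1 − 0.253) = 10.51 rad/s.

10.5 rad/s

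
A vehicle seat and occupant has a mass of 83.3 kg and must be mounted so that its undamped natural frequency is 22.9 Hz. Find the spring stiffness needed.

ω_n = 2πf_n = 2π × 22.9 = 143.9 rad/s.
k = m·ω_n² = 83.3 × 143.9² = 83.3 × 20700 = 1725000 N/m.

1720000 N/m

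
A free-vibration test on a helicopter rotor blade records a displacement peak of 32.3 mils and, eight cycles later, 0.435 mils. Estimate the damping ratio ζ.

0.0854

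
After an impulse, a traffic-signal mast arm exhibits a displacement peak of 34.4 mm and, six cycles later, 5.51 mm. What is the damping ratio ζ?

Logarithmic decrement δ = (1/n)·ln(x₀/x_n) = (1/6)·ln(34.4/5.51) = (1/6)·ln(6.243) = 0.3052.
ζ = δ/√(4π² + δ²) = 0.3052/√(39.48 + 0.0932) = 0.3052/6.291 = 0.04852.

0.0485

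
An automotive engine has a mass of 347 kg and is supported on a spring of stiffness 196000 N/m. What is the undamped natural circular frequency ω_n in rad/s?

23.8 rad/s

ω_n = √(k/m) = √(196000/347) = √564.8 = 23.77 rad/s.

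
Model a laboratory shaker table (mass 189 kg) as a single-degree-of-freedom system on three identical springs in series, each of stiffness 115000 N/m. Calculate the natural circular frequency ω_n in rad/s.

14.2 rad/s

Series springs: 1/k_eq = 3/115000, so k_eq = 115000/3 = 38330 N/m.
ω_n = √(k_eq/m) = √(38330/189) = √202.8 = 14.24 rad/s.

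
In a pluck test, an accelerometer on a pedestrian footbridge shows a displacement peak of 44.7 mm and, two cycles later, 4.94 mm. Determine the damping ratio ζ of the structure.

Logarithmic decrement δ = (1/n)·ln(x₀/x_n) = (1/2)·ln(44.7/4.94) = (1/2)·ln(9.049) = 1.101.
ζ = δ/√(4π² + δ²) = 1.101/√(39.48 + 1.21) = 1.101/6.379 = 0.1726.

0.173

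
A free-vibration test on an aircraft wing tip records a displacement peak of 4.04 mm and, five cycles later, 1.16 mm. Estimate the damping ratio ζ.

Logarithmic decrement δ = (1/n)·ln(x₀/x_n) = (1/5)·ln(4.04/1.16) = (1/5)·ln(3.483) = 0.2496.
ζ = δ/√(4π² + δ²) = 0.2496/√(39.48 + 0.0623) = 0.2496/6.288 = 0.03969.

0.0397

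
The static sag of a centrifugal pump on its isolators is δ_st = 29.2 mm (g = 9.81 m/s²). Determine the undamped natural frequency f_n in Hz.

2.92 Hz

ω_n = √(g/δ_st) = √(9.81/0.0292) = √336.0 = 18.33 rad/s.
f_n = ω_n/(2π) = 18.33/6.283 = 2.917 Hz.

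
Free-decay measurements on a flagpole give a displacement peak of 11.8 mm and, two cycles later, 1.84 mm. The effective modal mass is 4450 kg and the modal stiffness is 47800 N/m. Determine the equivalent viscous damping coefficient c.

Logarithmic decrement δ = (1/n)·ln(x₀/x_n) = (1/2)·ln(11.8/1.84) = (1/2)·ln(6.413) = 0.9292.
ζ = δ/√(4π² + δ²) = 0.9292/√(39.48 + 0.863) = 0.9292/6.352 = 0.1463.
c = ζ · 2√(km) = 0.1463 × 2√(47800 × 4450) = 0.1463 × 29170 = 4267 N·s/m.

4270 N·s/m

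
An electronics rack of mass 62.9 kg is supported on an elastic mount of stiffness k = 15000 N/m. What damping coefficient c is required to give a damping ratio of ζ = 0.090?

c_c = 2√(k·m) = 2√(15000 × 62.9) = 1943 N·s/m.
c = ζ·c_c = 0.090 × 1943 = 174.8 N·s/m.

175 N·s/m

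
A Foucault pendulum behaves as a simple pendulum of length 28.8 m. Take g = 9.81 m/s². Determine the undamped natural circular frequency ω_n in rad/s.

0.584 rad/s

For a simple pendulum ω_n = √(g/L) = √(9.81/28.8) = √0.3406 = 0.5836 rad/s.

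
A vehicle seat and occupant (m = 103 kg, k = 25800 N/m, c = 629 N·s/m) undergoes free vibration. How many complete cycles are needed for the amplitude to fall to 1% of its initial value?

ζ = c/(2√(km)) = 629/(2√(25800 × 103)) = 629/3260 = 0.1929.
Logarithmic decrement δ = 2πζ/√(1 − ζ²) = 2π × 0.1929/√(1 − 0.0372) = 1.235.
x_n/x₀ = e^(−nδ) ≤ 0.01; take ln: n ≥ ln(1/0.01)/δ = 4.605/1.235 = 3.728.
So 4 complete cycles are required.

4 cycles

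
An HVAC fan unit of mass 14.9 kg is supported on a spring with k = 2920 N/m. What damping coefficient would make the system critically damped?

417 N·s/m

c_c = 2√(k·m) = 2√(2920 × 14.9) = 2 × 208.6 = 417.2 N·s/m.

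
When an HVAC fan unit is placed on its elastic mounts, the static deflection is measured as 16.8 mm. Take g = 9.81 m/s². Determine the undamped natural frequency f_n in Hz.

3.85 Hz

ω_n = √(g/δ_st) = √(9.81/0.0168) = √583.9 = 24.16 rad/s.
f_n = ω_n/(2π) = 24.16/6.283 = 3.846 Hz.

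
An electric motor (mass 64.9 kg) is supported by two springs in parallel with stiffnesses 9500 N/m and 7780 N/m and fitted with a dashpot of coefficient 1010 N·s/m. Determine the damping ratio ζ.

Parallel springs add: k_eq = 9500 + 7780 = 17280 N/m.
ω_n = √(k_eq/m) = √(17280/64.9) = 16.32 rad/s.
Critical damping c_c = 2√(k_eq·m) = 2√(17280 × 64.9) = 2118 N·s/m, so ζ = c/c_c = 1010/2118 = 0.4769.

0.477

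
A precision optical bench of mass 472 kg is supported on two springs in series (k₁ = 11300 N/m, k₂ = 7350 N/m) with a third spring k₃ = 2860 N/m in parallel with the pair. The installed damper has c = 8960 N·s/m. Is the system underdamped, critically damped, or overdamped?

Series pair: k_s = k₁k₂/(k₁+k₂) = (11300)(7350)/(11300 + 7350) = 4453 N/m. In parallel with k₃: k_eq = 4453 + 2860 = 7313 N/m.
c_c = 2√(k_eq·m) = 3716 N·s/m; ζ = c/c_c = 8960/3716 = 2.41.
Since ζ > 1 the system is overdamped.

overdamped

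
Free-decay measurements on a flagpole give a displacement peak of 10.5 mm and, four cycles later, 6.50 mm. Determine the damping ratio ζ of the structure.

Logarithmic decrement δ = (1/n)·ln(x₀/x_n) = (1/4)·ln(10.5/6.50) = (1/4)·ln(1.615) = 0.1199.
ζ = δ/√(4π² + δ²) = 0.1199/√(39.48 + 0.0144) = 0.1199/6.284 = 0.01908.

0.0191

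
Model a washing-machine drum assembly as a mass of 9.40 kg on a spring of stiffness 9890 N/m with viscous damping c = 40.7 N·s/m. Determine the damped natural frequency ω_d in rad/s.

ω_n = √(k/m) = √(9890/9.40) = 32.44 rad/s.
Critical damping c_c = 2√(k·m) = 2√(9890 × 9.40) = 609.8 N·s/m, so ζ = c/c_c = 40.7/609.8 = 0.06674.
ω_d = ω_n√(1 − ζ²) = 32.44 × √(1 − 0.00445) = 32.36 rad/s.

32.4 rad/s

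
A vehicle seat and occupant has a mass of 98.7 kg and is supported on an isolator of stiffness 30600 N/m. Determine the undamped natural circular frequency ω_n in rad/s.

ω_n = √(k/m) = √(30600/98.7) = √310.0 = 17.61 rad/s.

17.6 rad/s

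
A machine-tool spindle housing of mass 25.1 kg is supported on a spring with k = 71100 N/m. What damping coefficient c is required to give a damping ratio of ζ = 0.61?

c_c = 2√(k·m) = 2√(71100 × 25.1) = 2672 N·s/m.
c = ζ·c_c = 0.61 × 2672 = 1630 N·s/m.

1630 N·s/m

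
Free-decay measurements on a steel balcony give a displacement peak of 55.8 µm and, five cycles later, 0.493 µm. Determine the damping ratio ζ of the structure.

0.149

Logarithmic decrement δ = (1/n)·ln(x₀/x_n) = (1/5)·ln(55.8/0.493) = (1/5)·ln(113.2) = 0.9458.
ζ = δ/√(4π² + δ²) = 0.9458/√(39.48 + 0.895) = 0.9458/6.354 = 0.1489.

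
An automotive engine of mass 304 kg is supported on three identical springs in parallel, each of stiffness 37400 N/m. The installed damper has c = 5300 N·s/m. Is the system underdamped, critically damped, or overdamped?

Parallel springs add: k_eq = 3 × 37400 = 112200 N/m.
c_c = 2√(k_eq·m) = 11680 N·s/m; ζ = c/c_c = 5300/11680 = 0.454.
Since ζ < 1 the system is underdamped.

underdamped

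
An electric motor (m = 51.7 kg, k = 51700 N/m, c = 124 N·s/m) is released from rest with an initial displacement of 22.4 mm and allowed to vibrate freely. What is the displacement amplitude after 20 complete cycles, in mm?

ζ = c/(2√(km)) = 124/(2√(51700 × 51.7)) = 124/3270 = 0.03792.
Logarithmic decrement δ = 2πζ/√(1 − ζ²) = 2π × 0.03792/√(1 − 0.00144) = 0.2384.
After n cycles, x_n/x₀ = e^(−nδ), so x_20 = 22.4 × e^(−20 × 0.2384) = 22.4 × 0.008489 = 0.1902 mm.

0.190 mm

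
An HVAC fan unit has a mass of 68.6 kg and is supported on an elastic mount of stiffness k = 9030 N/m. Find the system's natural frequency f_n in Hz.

1.83 Hz

ω_n = √(k/m) = √(9030/68.6) = √131.6 = 11.47 rad/s.
f_n = ω_n/(2π) = 11.47/6.283 = 1.826 Hz.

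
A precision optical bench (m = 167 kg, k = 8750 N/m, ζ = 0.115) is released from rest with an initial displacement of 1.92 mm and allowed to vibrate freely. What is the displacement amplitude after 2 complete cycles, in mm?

0.448 mm

Logarithmic decrement δ = 2πζ/√(1 − ζ²) = 2π × 0.1150/√(1 − 0.0132) = 0.7274.
After n cycles, x_n/x₀ = e^(−nδ), so x_2 = 1.92 × e^(−2 × 0.7274) = 1.92 × 0.2335 = 0.4482 mm.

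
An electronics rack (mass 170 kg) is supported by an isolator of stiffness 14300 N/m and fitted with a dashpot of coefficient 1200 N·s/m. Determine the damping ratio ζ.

ω_n = √(k/m) = √(14300/170) = 9.172 rad/s.
Critical damping c_c = 2√(k·m) = 2√(14300 × 170) = 3118 N·s/m, so ζ = c/c_c = 1200/3118 = 0.3848.

0.385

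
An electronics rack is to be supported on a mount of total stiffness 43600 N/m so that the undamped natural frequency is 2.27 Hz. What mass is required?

ω_n = 2πf_n = 2π × 2.27 = 14.26 rad/s.
m = k/ω_n² = 43600/14.26² = 43600/203.4 = 214.3 kg.

214 kg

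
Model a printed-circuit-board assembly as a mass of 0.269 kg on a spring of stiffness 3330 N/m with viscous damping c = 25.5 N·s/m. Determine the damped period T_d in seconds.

0.0624 s

ω_n = √(k/m) = √(3330/0.269) = 111.3 rad/s.
Critical damping c_c = 2√(k·m) = 2√(3330 × 0.269) = 59.86 N·s/m, so ζ = c/c_c = 25.5/59.86 = 0.4260.
ω_d = ω_n√(1 − ζ²) = 111.3 × √(1 − 0.181) = 100.7 rad/s.
T_d = 2π/ω_d = 0.06242 s.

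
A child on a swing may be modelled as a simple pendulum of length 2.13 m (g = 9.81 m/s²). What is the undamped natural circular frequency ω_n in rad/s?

2.15 rad/s

For a simple pendulum ω_n = √(g/L) = √(9.81/2.13) = √4.606 = 2.146 rad/s.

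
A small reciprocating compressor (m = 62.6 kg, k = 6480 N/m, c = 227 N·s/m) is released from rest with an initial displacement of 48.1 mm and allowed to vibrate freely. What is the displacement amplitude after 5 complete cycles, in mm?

0.163 mm

ζ = c/(2√(km)) = 227/(2√(6480 × 62.6)) = 227/1274 = 0.1782.
Logarithmic decrement δ = 2πζ/√(1 − ζ²) = 2π × 0.1782/√(1 − 0.0318) = 1.138.
After n cycles, x_n/x₀ = e^(−nδ), so x_5 = 48.1 × e^(−5 × 1.138) = 48.1 × 0.003381 = 0.1626 mm.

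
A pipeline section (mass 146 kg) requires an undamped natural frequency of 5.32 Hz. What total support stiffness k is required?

163000 N/m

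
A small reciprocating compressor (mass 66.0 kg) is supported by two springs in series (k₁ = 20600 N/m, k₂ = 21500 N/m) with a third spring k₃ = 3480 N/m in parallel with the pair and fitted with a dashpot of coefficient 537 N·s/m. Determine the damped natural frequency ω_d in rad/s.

14.0 rad/s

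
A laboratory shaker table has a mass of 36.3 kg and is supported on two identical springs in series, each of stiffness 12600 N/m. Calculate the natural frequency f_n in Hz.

Series springs: 1/k_eq = 2/12600, so k_eq = 12600/2 = 6300 N/m.
ω_n = √(k_eq/m) = √(6300/36.3) = √173.6 = 13.17 rad/s.
f_n = ω_n/(2π) = 13.17/6.283 = 2.097 Hz.

2.10 Hz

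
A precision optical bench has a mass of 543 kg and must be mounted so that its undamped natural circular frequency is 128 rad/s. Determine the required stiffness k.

8900000 N/m

k = m·ω_n² = 543 × 128.0² = 543 × 16380 = 8897000 N/m.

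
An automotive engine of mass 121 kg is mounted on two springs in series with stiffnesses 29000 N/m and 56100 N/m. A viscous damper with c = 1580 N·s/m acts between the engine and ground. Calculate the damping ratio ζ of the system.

0.519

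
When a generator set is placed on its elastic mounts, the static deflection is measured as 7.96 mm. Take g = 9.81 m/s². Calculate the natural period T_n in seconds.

0.179 s

ω_n = √(g/δ_st) = √(9.81/0.00796) = √1232 = 35.11 rad/s.
T_n = 2π/ω_n = 6.283/35.11 = 0.1790 s.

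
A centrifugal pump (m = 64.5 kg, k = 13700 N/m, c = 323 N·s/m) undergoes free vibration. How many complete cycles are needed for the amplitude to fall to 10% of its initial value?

ζ = c/(2√(km)) = 323/(2√(13700 × 64.5)) = 323/1880 = 0.1718.
Logarithmic decrement δ = 2πζ/√(1 − ζ²) = 2π × 0.1718/√(1 − 0.0295) = 1.096.
x_n/x₀ = e^(−nδ) ≤ 0.1; take ln: n ≥ ln(1/0.1)/δ = 2.303/1.096 = 2.101.
So 3 complete cycles are required.

3 cycles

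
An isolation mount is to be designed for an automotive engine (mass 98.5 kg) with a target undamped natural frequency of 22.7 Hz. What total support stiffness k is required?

ω_n = 2πf_n = 2π × 22.7 = 142.6 rad/s.
k = m·ω_n² = 98.5 × 142.6² = 98.5 × 20340 = 2004000 N/m.

2000000 N/m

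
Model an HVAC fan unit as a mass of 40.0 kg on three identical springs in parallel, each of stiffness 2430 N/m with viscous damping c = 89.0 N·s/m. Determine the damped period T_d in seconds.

Parallel springs add: k_eq = 3 × 2430 = 7290 N/m.
ω_n = √(k_eq/m) = √(7290/40.0) = 13.50 rad/s.
Critical damping c_c = 2√(k_eq·m) = 2√(7290 × 40.0) = 1080 N·s/m, so ζ = c/c_c = 89.0/1080 = 0.08241.
ω_d = ω_n√(1 − ζ²) = 13.50 × √(1 − 0.00679) = 13.45 rad/s.
T_d = 2π/ω_d = 0.4670 s.

0.467 s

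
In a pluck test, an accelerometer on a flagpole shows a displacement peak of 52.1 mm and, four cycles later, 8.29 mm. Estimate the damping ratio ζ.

0.0729

Logarithmic decrement δ = (1/n)·ln(x₀/x_n) = (1/4)·ln(52.1/8.29) = (1/4)·ln(6.285) = 0.4595.
ζ = δ/√(4π² + δ²) = 0.4595/√(39.48 + 0.211) = 0.4595/6.300 = 0.07294.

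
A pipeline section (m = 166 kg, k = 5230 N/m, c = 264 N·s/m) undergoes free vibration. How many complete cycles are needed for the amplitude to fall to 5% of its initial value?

4 cycles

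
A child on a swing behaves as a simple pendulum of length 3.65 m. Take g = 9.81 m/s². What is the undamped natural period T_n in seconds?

For a simple pendulum ω_n = √(g/L) = √(9.81/3.65) = √2.688 = 1.639 rad/s.
T_n = 2π/ω_n = 6.283/1.639 = 3.833 s.

3.83 s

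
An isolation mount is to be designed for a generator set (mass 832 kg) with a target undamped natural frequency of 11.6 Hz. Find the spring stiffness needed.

ω_n = 2πf_n = 2π × 11.6 = 72.88 rad/s.
k = m·ω_n² = 832 × 72.88² = 832 × 5312 = 4420000 N/m.

4420000 N/m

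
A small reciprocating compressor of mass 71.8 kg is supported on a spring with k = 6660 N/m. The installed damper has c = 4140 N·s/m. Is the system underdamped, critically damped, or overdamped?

overdamped

c_c = 2√(k·m) = 1383 N·s/m; ζ = c/c_c = 4140/1383 = 2.99.
Since ζ > 1 the system is overdamped.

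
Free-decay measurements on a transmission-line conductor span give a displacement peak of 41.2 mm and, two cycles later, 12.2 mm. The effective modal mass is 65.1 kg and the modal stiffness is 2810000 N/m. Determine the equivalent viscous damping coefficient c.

2610 N·s/m

Logarithmic decrement δ = (1/n)·ln(x₀/x_n) = (1/2)·ln(41.2/12.2) = (1/2)·ln(3.377) = 0.6085.
ζ = δ/√(4π² + δ²) = 0.6085/√(39.48 + 0.370) = 0.6085/6.313 = 0.09639.
c = ζ · 2√(km) = 0.09639 × 2√(2810000 × 65.1) = 0.09639 × 27050 = 2608 N·s/m.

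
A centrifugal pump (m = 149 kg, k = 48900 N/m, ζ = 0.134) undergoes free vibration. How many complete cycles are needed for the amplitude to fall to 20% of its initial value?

2 cycles

Logarithmic decrement δ = 2πζ/√(1 − ζ²) = 2π × 0.1340/√(1 − 0.0180) = 0.8496.
x_n/x₀ = e^(−nδ) ≤ 0.2; take ln: n ≥ ln(1/0.2)/δ = 1.609/0.8496 = 1.894.
So 2 complete cycles are required.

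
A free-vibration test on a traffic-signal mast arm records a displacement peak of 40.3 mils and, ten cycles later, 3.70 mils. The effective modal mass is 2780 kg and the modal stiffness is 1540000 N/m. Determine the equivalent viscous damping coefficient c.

4970 N·s/m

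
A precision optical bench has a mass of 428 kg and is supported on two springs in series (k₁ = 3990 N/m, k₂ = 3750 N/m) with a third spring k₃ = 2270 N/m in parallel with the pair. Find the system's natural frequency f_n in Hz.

0.499 Hz

Series pair: k_s = k₁k₂/(k₁+k₂) = (3990)(3750)/(3990 + 3750) = 1933 N/m. In parallel with k₃: k_eq = 1933 + 2270 = 4203 N/m.
ω_n = √(k_eq/m) = √(4203/428) = √9.820 = 3.134 rad/s.
f_n = ω_n/(2π) = 3.134/6.283 = 0.4988 Hz.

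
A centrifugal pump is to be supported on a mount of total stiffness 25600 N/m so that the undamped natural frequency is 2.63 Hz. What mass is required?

ω_n = 2πf_n = 2π × 2.63 = 16.52 rad/s.
m = k/ω_n² = 25600/16.52² = 25600/273.1 = 93.75 kg.

93.7 kg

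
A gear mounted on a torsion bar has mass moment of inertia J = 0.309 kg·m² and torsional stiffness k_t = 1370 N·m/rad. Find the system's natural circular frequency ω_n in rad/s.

66.6 rad/s

ω_n = √(k_t/J) = √(1370/0.309) = √4434 = 66.59 rad/s.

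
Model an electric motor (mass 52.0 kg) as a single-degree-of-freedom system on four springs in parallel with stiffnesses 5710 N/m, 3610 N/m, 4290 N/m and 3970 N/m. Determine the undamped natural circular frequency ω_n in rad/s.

18.4 rad/s

Parallel springs add: k_eq = 5710 + 3610 + 4290 + 3970 = 17580 N/m.
ω_n = √(k_eq/m) = √(17580/52.0) = √338.1 = 18.39 rad/s.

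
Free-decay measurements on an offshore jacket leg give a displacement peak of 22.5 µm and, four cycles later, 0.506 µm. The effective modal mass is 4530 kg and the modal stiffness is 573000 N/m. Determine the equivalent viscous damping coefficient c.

15200 N·s/m

Logarithmic decrement δ = (1/n)·ln(x₀/x_n) = (1/4)·ln(22.5/0.506) = (1/4)·ln(44.47) = 0.9487.
ζ = δ/√(4π² + δ²) = 0.9487/√(39.48 + 0.900) = 0.9487/6.354 = 0.1493.
c = ζ · 2√(km) = 0.1493 × 2√(573000 × 4530) = 0.1493 × 101900 = 15210 N·s/m.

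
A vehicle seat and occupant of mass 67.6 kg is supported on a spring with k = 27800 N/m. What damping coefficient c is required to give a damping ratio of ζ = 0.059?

162 N·s/m

c_c = 2√(k·m) = 2√(27800 × 67.6) = 2742 N·s/m.
c = ζ·c_c = 0.059 × 2742 = 161.8 N·s/m.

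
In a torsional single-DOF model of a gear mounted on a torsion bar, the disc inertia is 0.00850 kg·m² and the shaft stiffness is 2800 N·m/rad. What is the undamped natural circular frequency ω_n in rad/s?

ω_n = √(k_t/J) = √(2800/0.00850) = √329400 = 573.9 rad/s.

574 rad/s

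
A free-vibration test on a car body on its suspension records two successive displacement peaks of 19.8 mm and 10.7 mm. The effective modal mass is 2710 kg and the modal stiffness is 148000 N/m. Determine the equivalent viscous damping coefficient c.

3900 N·s/m

Logarithmic decrement δ = (1/n)·ln(x₀/x_n) = (1/1)·ln(19.8/10.7) = (1/1)·ln(1.850) = 0.6154.
ζ = δ/√(4π² + δ²) = 0.6154/√(39.48 + 0.379) = 0.6154/6.313 = 0.09748.
c = ζ · 2√(km) = 0.09748 × 2√(148000 × 2710) = 0.09748 × 40050 = 3905 N·s/m.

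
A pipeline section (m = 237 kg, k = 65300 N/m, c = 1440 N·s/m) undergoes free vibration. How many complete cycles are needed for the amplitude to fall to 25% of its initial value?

2 cycles

ζ = c/(2√(km)) = 1440/(2√(65300 × 237)) = 1440/7868 = 0.1830.
Logarithmic decrement δ = 2πζ/√(1 − ζ²) = 2π × 0.1830/√(1 − 0.0335) = 1.170.
x_n/x₀ = e^(−nδ) ≤ 0.25; take ln: n ≥ ln(1/0.25)/δ = 1.386/1.170 = 1.185.
So 2 complete cycles are required.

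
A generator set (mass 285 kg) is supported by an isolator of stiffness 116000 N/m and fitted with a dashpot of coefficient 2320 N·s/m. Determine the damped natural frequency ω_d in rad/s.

ω_n = √(k/m) = √(116000/285) = 20.17 rad/s.
Critical damping c_c = 2√(k·m) = 2√(116000 × 285) = 11500 N·s/m, so ζ = c/c_c = 2320/11500 = 0.2017.
ω_d = ω_n√(1 − ζ²) = 20.17 × √(1 − 0.0407) = 19.76 rad/s.

19.8 rad/s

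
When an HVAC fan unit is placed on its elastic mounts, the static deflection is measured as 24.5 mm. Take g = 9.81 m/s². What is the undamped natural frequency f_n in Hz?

3.18 Hz

ω_n = √(g/δ_st) = √(9.81/0.0245) = √400.4 = 20.01 rad/s.
f_n = ω_n/(2π) = 20.01/6.283 = 3.185 Hz.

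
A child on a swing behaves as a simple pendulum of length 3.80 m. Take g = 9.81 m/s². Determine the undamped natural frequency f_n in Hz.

For a simple pendulum ω_n = √(g/L) = √(9.81/3.80) = √2.582 = 1.607 rad/s.
f_n = ω_n/(2π) = 1.607/6.283 = 0.2557 Hz.

0.256 Hz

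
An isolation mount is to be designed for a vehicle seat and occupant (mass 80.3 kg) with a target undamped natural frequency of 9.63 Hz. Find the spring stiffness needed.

294000 N/m

ω_n = 2πf_n = 2π × 9.63 = 60.51 rad/s.
k = m·ω_n² = 80.3 × 60.51² = 80.3 × 3661 = 294000 N/m.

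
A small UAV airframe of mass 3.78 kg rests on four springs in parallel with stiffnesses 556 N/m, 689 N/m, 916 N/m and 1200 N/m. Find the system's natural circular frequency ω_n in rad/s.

Parallel springs add: k_eq = 556 + 689 + 916 + 1200 = 3361 N/m.
ω_n = √(k_eq/m) = √(3361/3.78) = √889.2 = 29.82 rad/s.

29.8 rad/s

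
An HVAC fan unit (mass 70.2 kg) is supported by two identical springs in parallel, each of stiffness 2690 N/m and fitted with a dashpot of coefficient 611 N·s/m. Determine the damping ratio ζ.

Parallel springs add: k_eq = 2 × 2690 = 5380 N/m.
ω_n = √(k_eq/m) = √(5380/70.2) = 8.754 rad/s.
Critical damping c_c = 2√(k_eq·m) = 2√(5380 × 70.2) = 1229 N·s/m, so ζ = c/c_c = 611/1229 = 0.4971.

0.497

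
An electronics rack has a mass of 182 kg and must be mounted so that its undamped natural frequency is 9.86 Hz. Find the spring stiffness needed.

ω_n = 2πf_n = 2π × 9.86 = 61.95 rad/s.
k = m·ω_n² = 182 × 61.95² = 182 × 3838 = 698500 N/m.

699000 N/m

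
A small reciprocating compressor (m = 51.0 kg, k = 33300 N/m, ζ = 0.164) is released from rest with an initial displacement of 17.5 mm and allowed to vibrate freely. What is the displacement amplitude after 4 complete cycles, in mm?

Logarithmic decrement δ = 2πζ/√(1 − ζ²) = 2π × 0.1640/√(1 − 0.0269) = 1.045.
After n cycles, x_n/x₀ = e^(−nδ), so x_4 = 17.5 × e^(−4 × 1.045) = 17.5 × 0.01532 = 0.2682 mm.

0.268 mm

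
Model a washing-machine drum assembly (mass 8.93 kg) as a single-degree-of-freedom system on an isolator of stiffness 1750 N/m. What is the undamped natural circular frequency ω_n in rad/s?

14.0 rad/s

ω_n = √(k/m) = √(1750/8.93) = √196.0 = 14.00 rad/s.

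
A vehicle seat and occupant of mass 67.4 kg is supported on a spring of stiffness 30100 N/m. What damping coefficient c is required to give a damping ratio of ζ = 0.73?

c_c = 2√(k·m) = 2√(30100 × 67.4) = 2849 N·s/m.
c = ζ·c_c = 0.73 × 2849 = 2080 N·s/m.

2080 N·s/m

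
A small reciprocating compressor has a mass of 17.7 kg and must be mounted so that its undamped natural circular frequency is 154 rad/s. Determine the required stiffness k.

k = m·ω_n² = 17.7 × 154.0² = 17.7 × 23720 = 419800 N/m.

420000 N/m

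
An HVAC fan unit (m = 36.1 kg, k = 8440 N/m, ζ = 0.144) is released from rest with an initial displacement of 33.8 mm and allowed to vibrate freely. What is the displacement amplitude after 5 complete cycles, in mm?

0.350 mm

Logarithmic decrement δ = 2πζ/√(1 − ζ²) = 2π × 0.1440/√(1 − 0.0207) = 0.9143.
After n cycles, x_n/x₀ = e^(−nδ), so x_5 = 33.8 × e^(−5 × 0.9143) = 33.8 × 0.01034 = 0.3496 mm.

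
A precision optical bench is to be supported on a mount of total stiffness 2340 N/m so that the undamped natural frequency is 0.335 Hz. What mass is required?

528 kg

ω_n = 2πf_n = 2π × 0.335 = 2.105 rad/s.
m = k/ω_n² = 2340/2.105² = 2340/4.430 = 528.2 kg.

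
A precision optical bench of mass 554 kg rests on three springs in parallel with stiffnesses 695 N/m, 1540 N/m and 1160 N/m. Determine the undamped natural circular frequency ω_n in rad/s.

Parallel springs add: k_eq = 695 + 1540 + 1160 = 3395 N/m.
ω_n = √(k_eq/m) = √(3395/554) = √6.128 = 2.476 rad/s.

2.48 rad/s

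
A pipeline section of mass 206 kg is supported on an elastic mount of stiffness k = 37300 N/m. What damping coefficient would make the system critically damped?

c_c = 2√(k·m) = 2√(37300 × 206) = 2 × 2772 = 5544 N·s/m.

5540 N·s/m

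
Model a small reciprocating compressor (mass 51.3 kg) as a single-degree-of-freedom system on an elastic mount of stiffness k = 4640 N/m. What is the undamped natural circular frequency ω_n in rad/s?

ω_n = √(k/m) = √(4640/51.3) = √90.45 = 9.510 rad/s.

9.51 rad/s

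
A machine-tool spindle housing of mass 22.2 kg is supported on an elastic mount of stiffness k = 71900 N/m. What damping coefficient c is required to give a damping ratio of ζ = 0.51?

c_c = 2√(k·m) = 2√(71900 × 22.2) = 2527 N·s/m.
c = ζ·c_c = 0.51 × 2527 = 1289 N·s/m.

1290 N·s/m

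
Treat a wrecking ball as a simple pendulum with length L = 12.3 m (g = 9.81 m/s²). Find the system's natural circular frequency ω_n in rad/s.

For a simple pendulum ω_n = √(g/L) = √(9.81/12.3) = √0.7976 = 0.8931 rad/s.

0.893 rad/s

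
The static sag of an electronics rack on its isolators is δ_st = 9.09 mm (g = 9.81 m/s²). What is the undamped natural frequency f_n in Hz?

5.23 Hz

ω_n = √(g/δ_st) = √(9.81/0.00909) = √1079 = 32.85 rad/s.
f_n = ω_n/(2π) = 32.85/6.283 = 5.228 Hz.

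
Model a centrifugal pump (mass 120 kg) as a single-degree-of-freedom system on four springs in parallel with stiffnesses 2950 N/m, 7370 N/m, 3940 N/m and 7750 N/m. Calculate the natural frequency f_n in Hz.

Parallel springs add: k_eq = 2950 + 7370 + 3940 + 7750 = 22010 N/m.
ω_n = √(k_eq/m) = √(22010/120) = √183.4 = 13.54 rad/s.
f_n = ω_n/(2π) = 13.54/6.283 = 2.155 Hz.

2.16 Hz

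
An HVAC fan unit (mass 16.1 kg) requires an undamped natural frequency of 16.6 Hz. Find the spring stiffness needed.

ω_n = 2πf_n = 2π × 16.6 = 104.3 rad/s.
k = m·ω_n² = 16.1 × 104.3² = 16.1 × 10880 = 175100 N/m.

175000 N/m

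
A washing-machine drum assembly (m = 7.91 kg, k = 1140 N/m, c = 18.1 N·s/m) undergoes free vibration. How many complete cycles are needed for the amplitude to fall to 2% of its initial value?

7 cycles

ζ = c/(2√(km)) = 18.1/(2√(1140 × 7.91)) = 18.1/189.9 = 0.09530.
Logarithmic decrement δ = 2πζ/√(1 − ζ²) = 2π × 0.09530/√(1 − 0.00908) = 0.6015.
x_n/x₀ = e^(−nδ) ≤ 0.02; take ln: n ≥ ln(1/0.02)/δ = 3.912/0.6015 = 6.503.
So 7 complete cycles are required.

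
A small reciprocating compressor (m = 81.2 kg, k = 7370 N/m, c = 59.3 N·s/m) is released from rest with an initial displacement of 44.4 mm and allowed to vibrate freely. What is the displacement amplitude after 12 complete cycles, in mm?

2.46 mm

ζ = c/(2√(km)) = 59.3/(2√(7370 × 81.2)) = 59.3/1547 = 0.03833.
Logarithmic decrement δ = 2πζ/√(1 − ζ²) = 2π × 0.03833/√(1 − 0.00147) = 0.2410.
After n cycles, x_n/x₀ = e^(−nδ), so x_12 = 44.4 × e^(−12 × 0.2410) = 44.4 × 0.05547 = 2.463 mm.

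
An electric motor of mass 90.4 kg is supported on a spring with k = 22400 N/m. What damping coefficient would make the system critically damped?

2850 N·s/m

c_c = 2√(k·m) = 2√(22400 × 90.4) = 2 × 1423 = 2846 N·s/m.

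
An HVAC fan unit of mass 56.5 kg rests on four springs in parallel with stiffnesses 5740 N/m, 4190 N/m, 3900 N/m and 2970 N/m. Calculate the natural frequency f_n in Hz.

2.74 Hz

Parallel springs add: k_eq = 5740 + 4190 + 3900 + 2970 = 16800 N/m.
ω_n = √(k_eq/m) = √(16800/56.5) = √297.3 = 17.24 rad/s.
f_n = ω_n/(2π) = 17.24/6.283 = 2.744 Hz.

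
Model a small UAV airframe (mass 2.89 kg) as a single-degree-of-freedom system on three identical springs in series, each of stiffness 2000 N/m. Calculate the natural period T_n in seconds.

0.414 s

Series springs: 1/k_eq = 3/2000, so k_eq = 2000/3 = 666.7 N/m.
ω_n = √(k_eq/m) = √(666.7/2.89) = √230.7 = 15.19 rad/s.
T_n = 2π/ω_n = 6.283/15.19 = 0.4137 s.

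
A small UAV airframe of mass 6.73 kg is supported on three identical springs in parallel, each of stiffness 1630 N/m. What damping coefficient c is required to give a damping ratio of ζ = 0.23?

83.4 N·s/m

Parallel springs add: k_eq = 3 × 1630 = 4890 N/m.
c_c = 2√(k_eq·m) = 2√(4890 × 6.73) = 362.8 N·s/m.
c = ζ·c_c = 0.23 × 362.8 = 83.45 N·s/m.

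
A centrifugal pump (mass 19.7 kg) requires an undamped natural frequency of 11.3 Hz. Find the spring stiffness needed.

ω_n = 2πf_n = 2π × 11.3 = 71.00 rad/s.
k = m·ω_n² = 19.7 × 71.00² = 19.7 × 5041 = 99310 N/m.

99300 N/m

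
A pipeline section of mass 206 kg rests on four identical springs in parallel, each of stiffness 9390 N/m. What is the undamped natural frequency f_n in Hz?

Parallel springs add: k_eq = 4 × 9390 = 37560 N/m.
ω_n = √(k_eq/m) = √(37560/206) = √182.3 = 13.50 rad/s.
f_n = ω_n/(2π) = 13.50/6.283 = 2.149 Hz.

2.15 Hz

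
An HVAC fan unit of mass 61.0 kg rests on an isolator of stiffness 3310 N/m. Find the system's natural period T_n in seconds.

ω_n = √(k/m) = √(3310/61.0) = √54.26 = 7.366 rad/s.
T_n = 2π/ω_n = 6.283/7.366 = 0.8530 s.

0.853 s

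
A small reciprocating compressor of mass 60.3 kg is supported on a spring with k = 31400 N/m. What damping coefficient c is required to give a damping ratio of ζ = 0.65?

1790 N·s/m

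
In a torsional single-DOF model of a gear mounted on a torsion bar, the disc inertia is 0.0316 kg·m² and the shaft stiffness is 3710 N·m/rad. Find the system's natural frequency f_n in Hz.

ω_n = √(k_t/J) = √(3710/0.0316) = √117400 = 342.6 rad/s.
f_n = ω_n/(2π) = 342.6/6.283 = 54.53 Hz.

54.5 Hz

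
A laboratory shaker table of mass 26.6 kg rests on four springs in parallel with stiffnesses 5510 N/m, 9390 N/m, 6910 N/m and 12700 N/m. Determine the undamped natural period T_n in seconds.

Parallel springs add: k_eq = 5510 + 9390 + 6910 + 12700 = 34510 N/m.
ω_n = √(k_eq/m) = √(34510/26.6) = √1297 = 36.02 rad/s.
T_n = 2π/ω_n = 6.283/36.02 = 0.1744 s.

0.174 s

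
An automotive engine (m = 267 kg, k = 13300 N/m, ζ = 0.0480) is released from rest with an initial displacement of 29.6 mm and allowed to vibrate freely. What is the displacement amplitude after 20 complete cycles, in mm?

Logarithmic decrement δ = 2πζ/√(1 − ζ²) = 2π × 0.04800/√(1 − 0.00230) = 0.3019.
After n cycles, x_n/x₀ = e^(−nδ), so x_20 = 29.6 × e^(−20 × 0.3019) = 29.6 × 0.002384 = 0.07058 mm.

0.0706 mm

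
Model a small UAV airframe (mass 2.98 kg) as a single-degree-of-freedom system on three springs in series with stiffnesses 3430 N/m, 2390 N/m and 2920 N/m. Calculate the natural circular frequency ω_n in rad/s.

17.9 rad/s

Series springs: 1/k_eq = 1/3430 + 1/2390 + 1/2920 = 0.001052, so k_eq = 950.2 N/m.
ω_n = √(k_eq/m) = √(950.2/2.98) = √318.9 = 17.86 rad/s.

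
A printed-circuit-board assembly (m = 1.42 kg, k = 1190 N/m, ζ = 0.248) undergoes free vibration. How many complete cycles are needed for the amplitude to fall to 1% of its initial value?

3 cycles

Logarithmic decrement δ = 2πζ/√(1 − ζ²) = 2π × 0.2480/√(1 − 0.0615) = 1.608.
x_n/x₀ = e^(−nδ) ≤ 0.01; take ln: n ≥ ln(1/0.01)/δ = 4.605/1.608 = 2.863.
So 3 complete cycles are required.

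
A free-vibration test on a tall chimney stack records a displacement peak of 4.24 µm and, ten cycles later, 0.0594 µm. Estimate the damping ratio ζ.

0.0678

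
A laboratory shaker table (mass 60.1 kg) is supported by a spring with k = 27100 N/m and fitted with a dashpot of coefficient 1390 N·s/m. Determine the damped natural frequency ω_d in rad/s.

17.8 rad/s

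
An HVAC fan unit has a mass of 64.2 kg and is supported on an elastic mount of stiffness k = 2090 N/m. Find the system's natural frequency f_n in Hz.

ω_n = √(k/m) = √(2090/64.2) = √32.55 = 5.706 rad/s.
f_n = ω_n/(2π) = 5.706/6.283 = 0.9081 Hz.

0.908 Hz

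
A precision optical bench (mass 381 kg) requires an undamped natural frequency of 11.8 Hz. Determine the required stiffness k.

2090000 N/m

ω_n = 2πf_n = 2π × 11.8 = 74.14 rad/s.
k = m·ω_n² = 381 × 74.14² = 381 × 5497 = 2094000 N/m.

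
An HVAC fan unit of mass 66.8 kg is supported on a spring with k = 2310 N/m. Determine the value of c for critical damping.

c_c = 2√(k·m) = 2√(2310 × 66.8) = 2 × 392.8 = 785.6 N·s/m.

786 N·s/m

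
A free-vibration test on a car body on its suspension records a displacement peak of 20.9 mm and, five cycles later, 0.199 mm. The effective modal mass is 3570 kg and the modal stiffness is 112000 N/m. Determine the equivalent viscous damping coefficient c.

5860 N·s/m

Logarithmic decrement δ = (1/n)·ln(x₀/x_n) = (1/5)·ln(20.9/0.199) = (1/5)·ln(105.0) = 0.9308.
ζ = δ/√(4π² + δ²) = 0.9308/√(39.48 + 0.866) = 0.9308/6.352 = 0.1465.
c = ζ · 2√(km) = 0.1465 × 2√(112000 × 3570) = 0.1465 × 39990 = 5861 N·s/m.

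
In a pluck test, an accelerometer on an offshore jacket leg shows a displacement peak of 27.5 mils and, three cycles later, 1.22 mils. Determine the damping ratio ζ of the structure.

Logarithmic decrement δ = (1/n)·ln(x₀/x_n) = (1/3)·ln(27.5/1.22) = (1/3)·ln(22.54) = 1.038.
ζ = δ/√(4π² + δ²) = 1.038/√(39.48 + 1.08) = 1.038/6.368 = 0.1631.

0.163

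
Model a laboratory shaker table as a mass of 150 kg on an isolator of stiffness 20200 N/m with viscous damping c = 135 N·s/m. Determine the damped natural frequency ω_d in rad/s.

11.6 rad/s

ω_n = √(k/m) = √(20200/150) = 11.60 rad/s.
Critical damping c_c = 2√(k·m) = 2√(20200 × 150) = 3481 N·s/m, so ζ = c/c_c = 135/3481 = 0.03878.
ω_d = ω_n√(1 − ζ²) = 11.60 × √(1 − 0.00150) = 11.60 rad/s.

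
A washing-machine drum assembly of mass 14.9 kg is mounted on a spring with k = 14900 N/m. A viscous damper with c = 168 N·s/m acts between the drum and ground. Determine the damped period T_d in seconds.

0.202 s

ω_n = √(k/m) = √(14900/14.9) = 31.62 rad/s.
Critical damping c_c = 2√(k·m) = 2√(14900 × 14.9) = 942.4 N·s/m, so ζ = c/c_c = 168/942.4 = 0.1783.
ω_d = ω_n√(1 − ζ²) = 31.62 × √(1 − 0.0318) = 31.12 rad/s.
T_d = 2π/ω_d = 0.2019 s.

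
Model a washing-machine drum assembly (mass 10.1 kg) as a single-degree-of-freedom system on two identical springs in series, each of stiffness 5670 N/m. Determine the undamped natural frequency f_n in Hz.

Series springs: 1/k_eq = 2/5670, so k_eq = 5670/2 = 2835 N/m.
ω_n = √(k_eq/m) = √(2835/10.1) = √280.7 = 16.75 rad/s.
f_n = ω_n/(2π) = 16.75/6.283 = 2.666 Hz.

2.67 Hz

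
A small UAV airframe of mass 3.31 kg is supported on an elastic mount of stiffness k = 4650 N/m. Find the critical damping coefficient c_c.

248 N·s/m

c_c = 2√(k·m) = 2√(4650 × 3.31) = 2 × 124.1 = 248.1 N·s/m.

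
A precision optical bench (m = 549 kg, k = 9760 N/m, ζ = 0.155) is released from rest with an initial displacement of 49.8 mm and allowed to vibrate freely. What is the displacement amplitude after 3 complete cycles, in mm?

Logarithmic decrement δ = 2πζ/√(1 − ζ²) = 2π × 0.1550/√(1 − 0.0240) = 0.9858.
After n cycles, x_n/x₀ = e^(−nδ), so x_3 = 49.8 × e^(−3 × 0.9858) = 49.8 × 0.05195 = 2.587 mm.

2.59 mm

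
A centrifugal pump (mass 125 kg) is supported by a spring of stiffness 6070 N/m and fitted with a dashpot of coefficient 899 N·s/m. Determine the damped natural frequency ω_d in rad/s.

5.97 rad/s

ω_n = √(k/m) = √(6070/125) = 6.969 rad/s.
Critical damping c_c = 2√(k·m) = 2√(6070 × 125) = 1742 N·s/m, so ζ = c/c_c = 899/1742 = 0.5160.
ω_d = ω_n√(1 − ζ²) = 6.969 × √(1 − 0.266) = 5.969 rad/s.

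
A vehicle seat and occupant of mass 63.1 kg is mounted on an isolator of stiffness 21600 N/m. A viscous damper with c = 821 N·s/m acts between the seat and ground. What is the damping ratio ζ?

ω_n = √(k/m) = √(21600/63.1) = 18.50 rad/s.
Critical damping c_c = 2√(k·m) = 2√(21600 × 63.1) = 2335 N·s/m, so ζ = c/c_c = 821/2335 = 0.3516.

0.352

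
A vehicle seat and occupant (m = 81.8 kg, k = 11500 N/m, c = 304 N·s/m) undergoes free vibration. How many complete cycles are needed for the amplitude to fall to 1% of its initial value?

5 cycles

ζ = c/(2√(km)) = 304/(2√(11500 × 81.8)) = 304/1940 = 0.1567.
Logarithmic decrement δ = 2πζ/√(1 − ζ²) = 2π × 0.1567/√(1 − 0.0246) = 0.9970.
x_n/x₀ = e^(−nδ) ≤ 0.01; take ln: n ≥ ln(1/0.01)/δ = 4.605/0.9970 = 4.619.
So 5 complete cycles are required.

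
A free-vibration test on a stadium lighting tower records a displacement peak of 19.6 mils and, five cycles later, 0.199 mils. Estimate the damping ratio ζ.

0.145

Logarithmic decrement δ = (1/n)·ln(x₀/x_n) = (1/5)·ln(19.6/0.199) = (1/5)·ln(98.49) = 0.9180.
ζ = δ/√(4π² + δ²) = 0.9180/√(39.48 + 0.843) = 0.9180/6.350 = 0.1446.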